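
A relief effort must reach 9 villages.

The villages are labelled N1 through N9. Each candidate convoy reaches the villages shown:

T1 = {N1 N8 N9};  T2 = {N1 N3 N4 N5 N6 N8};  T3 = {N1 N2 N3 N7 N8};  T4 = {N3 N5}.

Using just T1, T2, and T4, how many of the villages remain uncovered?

2

Union of T1, T2, T4 = {N1, N3, N4, N5, N6, N8, N9}.
Not covered: N2, N7 — 2 villages.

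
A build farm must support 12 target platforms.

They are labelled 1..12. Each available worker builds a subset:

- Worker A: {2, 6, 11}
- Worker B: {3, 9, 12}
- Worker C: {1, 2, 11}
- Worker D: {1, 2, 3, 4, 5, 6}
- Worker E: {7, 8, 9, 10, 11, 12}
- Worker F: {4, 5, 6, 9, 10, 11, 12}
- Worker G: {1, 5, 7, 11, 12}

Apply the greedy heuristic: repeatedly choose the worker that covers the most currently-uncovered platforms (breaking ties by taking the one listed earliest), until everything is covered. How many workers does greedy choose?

Greedy: pick F (covers 7 new) → pick D (covers 3 new) → pick E (covers 2 new). Total picks: 3.
(The true minimum cover uses only 2 workers, so greedy is not optimal here.)

3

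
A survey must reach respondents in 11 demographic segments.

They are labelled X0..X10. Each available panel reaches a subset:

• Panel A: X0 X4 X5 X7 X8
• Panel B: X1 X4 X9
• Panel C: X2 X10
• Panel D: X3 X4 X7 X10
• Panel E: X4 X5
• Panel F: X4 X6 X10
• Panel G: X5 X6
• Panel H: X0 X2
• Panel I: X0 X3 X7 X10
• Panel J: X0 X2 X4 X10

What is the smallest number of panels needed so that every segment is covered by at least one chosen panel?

A and B and C and D and G together: A ∪ B ∪ C ∪ D ∪ G = {X0, X1, X2, X3, X4, X5, X6, X7, X8, X9, X10} — every segment is covered.
No 4 of the 10 panels cover everything (all 210 combinations miss at least one segment), so 5 is optimal.

5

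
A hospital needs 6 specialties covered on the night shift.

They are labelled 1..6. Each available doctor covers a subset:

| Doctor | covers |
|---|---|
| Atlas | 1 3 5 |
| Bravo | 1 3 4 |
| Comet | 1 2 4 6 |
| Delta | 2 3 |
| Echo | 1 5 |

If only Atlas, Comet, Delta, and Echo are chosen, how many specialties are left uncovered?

0

Union of Atlas, Comet, Delta, Echo = {1, 2, 3, 4, 5, 6} — that's every specialty, so 0 are uncovered.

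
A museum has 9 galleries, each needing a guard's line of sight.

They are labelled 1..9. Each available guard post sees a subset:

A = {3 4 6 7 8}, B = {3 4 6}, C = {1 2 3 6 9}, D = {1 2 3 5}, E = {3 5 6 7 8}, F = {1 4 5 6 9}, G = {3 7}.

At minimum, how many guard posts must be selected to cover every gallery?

3

Take {C, E, F}. Their union is {1, 2, 3, 4, 5, 6, 7, 8, 9}, which is all 9 galleries.
No 2 of the 7 guard posts cover everything (all 21 combinations miss at least one gallery), so 3 is optimal.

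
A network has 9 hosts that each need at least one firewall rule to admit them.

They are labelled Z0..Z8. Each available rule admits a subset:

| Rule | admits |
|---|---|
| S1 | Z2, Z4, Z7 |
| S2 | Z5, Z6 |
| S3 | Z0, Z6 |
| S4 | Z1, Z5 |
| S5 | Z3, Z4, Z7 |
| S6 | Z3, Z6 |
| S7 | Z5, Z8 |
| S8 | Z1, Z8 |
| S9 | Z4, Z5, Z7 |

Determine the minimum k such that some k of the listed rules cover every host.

5

Take {S1, S3, S5, S8, S9}. Their union is {Z0, Z1, Z2, Z3, Z4, Z5, Z6, Z7, Z8}, which is all 9 hosts.
No 4 of the 9 rules cover everything (all 126 combinations miss at least one host), so 5 is optimal.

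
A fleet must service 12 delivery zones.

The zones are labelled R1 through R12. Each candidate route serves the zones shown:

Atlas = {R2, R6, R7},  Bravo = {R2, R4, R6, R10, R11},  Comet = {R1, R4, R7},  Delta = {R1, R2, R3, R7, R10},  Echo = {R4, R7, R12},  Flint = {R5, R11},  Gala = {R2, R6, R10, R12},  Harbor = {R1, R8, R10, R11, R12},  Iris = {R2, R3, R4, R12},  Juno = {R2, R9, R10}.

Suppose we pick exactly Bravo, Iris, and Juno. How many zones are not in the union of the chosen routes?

4

Union of Bravo, Iris, Juno = {R2, R3, R4, R6, R9, R10, R11, R12}.
Not covered: R1, R5, R7, R8 — 4 zones.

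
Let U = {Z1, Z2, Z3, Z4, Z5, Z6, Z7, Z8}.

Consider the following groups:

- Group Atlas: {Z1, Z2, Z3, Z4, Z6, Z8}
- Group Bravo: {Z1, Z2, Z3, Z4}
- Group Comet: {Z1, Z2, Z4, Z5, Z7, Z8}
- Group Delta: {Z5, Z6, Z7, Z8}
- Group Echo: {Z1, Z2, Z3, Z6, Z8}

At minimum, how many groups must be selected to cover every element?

2

Atlas and Comet together: Atlas ∪ Comet = {Z1, Z2, Z3, Z4, Z5, Z6, Z7, Z8} — every element is covered.
No single group has all 8 elements (the largest, Atlas, has 6), so 2 is optimal.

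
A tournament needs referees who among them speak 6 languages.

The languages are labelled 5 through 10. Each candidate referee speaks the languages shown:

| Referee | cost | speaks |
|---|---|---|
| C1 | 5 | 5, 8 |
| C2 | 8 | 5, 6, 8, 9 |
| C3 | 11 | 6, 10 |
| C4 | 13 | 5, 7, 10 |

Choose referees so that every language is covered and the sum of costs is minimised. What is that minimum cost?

21

C2, C4 together cover every language (C2 ∪ C4 = {5, 6, 7, 8, 9, 10}); total cost 8 + 13 = 21.
No covering selection has total cost below 21.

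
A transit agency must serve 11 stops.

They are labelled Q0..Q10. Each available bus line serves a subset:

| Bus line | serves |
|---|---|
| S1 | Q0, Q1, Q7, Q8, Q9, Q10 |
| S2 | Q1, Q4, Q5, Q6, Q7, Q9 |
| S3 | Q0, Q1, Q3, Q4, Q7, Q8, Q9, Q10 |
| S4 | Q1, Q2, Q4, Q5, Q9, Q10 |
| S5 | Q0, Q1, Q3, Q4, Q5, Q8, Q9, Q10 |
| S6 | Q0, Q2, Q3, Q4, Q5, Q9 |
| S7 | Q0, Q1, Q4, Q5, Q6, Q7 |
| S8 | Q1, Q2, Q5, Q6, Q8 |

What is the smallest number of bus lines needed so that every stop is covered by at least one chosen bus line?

2

S3 and S8 together: S3 ∪ S8 = {Q0, Q1, Q2, Q3, Q4, Q5, Q6, Q7, Q8, Q9, Q10} — every stop is covered.
No single bus line has all 11 stops (the largest, S3, has 8), so 2 is optimal.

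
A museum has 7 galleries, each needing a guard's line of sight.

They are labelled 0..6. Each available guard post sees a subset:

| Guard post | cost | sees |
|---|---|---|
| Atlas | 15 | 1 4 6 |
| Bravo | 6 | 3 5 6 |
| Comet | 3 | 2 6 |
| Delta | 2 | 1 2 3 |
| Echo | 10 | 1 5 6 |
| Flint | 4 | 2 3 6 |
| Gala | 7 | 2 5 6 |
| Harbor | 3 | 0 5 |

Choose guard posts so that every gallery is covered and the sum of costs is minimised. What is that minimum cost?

20

Atlas, Delta, Harbor together cover every gallery (Atlas ∪ Delta ∪ Harbor = {0, 1, 2, 3, 4, 5, 6}); total cost 15 + 2 + 3 = 20.
The greedy pick Delta, Harbor, Comet, Atlas costs 23; no covering selection beats 20.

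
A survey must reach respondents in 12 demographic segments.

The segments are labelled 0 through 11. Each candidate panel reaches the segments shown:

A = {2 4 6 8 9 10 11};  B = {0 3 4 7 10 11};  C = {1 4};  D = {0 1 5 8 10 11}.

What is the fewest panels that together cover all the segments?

3

Take {A, B, D}. Their union is {0, 1, 2, 3, 4, 5, 6, 7, 8, 9, 10, 11}, which is all 12 segments.
Only A contains 2, so A is forced; the remaining 5 segments need at least 2 more panels (each remaining panel adds at most 3) — so at least 3 panels are needed, and 3 is optimal.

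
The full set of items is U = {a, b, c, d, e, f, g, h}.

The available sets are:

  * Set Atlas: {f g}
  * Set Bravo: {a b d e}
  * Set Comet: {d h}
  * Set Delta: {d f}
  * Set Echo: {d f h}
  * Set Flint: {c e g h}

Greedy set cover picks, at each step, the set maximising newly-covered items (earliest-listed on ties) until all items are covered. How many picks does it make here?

3

Greedy: pick Bravo (covers 4 new) → pick Flint (covers 3 new) → pick Atlas (covers 1 new). Total picks: 3.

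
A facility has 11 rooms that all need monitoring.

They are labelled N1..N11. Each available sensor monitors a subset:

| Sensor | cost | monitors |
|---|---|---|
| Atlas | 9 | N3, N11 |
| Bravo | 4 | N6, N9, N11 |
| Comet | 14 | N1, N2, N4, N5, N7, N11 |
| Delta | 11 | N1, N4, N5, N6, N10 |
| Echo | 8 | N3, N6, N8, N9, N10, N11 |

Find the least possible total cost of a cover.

22

Comet, Echo together cover every room (Comet ∪ Echo = {N1, N2, N3, N4, N5, N6, N7, N8, N9, N10, N11}); total cost 14 + 8 = 22.
The greedy pick Bravo, Echo, Comet costs 26; no covering selection beats 22.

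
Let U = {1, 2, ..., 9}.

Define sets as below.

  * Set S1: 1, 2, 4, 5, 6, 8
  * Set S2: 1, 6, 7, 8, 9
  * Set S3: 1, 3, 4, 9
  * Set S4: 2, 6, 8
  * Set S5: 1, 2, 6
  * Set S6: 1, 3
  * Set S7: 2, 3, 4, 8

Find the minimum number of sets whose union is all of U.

S1 and S2 and S6 together: S1 ∪ S2 ∪ S6 = {1, 2, 3, 4, 5, 6, 7, 8, 9} — every item is covered.
Only S1 contains 5, so S1 is forced; the remaining 3 items need at least 2 more sets (each remaining set adds at most 2) — so at least 3 sets are needed, and 3 is optimal.

3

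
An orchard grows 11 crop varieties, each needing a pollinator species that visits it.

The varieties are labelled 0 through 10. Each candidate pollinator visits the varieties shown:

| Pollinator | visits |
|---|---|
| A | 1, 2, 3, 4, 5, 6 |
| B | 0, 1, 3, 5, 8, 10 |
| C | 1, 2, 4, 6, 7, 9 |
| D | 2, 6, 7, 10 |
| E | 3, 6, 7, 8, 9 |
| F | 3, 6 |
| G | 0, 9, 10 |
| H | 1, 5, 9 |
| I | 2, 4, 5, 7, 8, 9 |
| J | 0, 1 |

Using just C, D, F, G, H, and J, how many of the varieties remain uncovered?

Union of C, D, F, G, H, J = {0, 1, 2, 3, 4, 5, 6, 7, 9, 10}.
Not covered: 8 — 1 variety.

1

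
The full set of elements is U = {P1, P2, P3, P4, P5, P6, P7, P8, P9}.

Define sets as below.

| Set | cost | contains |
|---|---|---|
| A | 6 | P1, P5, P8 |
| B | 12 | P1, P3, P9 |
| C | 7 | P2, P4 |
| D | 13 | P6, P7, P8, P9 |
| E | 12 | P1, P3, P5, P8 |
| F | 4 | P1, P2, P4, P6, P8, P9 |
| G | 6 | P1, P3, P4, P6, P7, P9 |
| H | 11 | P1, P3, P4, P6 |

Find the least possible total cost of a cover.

A, F, G together cover every element (A ∪ F ∪ G = {P1, P2, P3, P4, P5, P6, P7, P8, P9}); total cost 6 + 4 + 6 = 16.
No covering selection has total cost below 16.

16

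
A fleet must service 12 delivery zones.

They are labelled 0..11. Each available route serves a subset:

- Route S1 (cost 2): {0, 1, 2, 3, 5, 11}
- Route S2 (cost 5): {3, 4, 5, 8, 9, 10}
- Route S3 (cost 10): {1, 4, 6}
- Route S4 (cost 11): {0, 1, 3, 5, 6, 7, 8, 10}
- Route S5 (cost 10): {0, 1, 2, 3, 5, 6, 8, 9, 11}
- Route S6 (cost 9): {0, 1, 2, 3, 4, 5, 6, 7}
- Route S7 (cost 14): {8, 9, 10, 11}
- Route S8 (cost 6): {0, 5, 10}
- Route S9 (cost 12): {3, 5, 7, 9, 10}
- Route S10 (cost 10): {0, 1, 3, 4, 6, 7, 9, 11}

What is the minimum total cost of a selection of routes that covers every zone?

S1, S2, S6 together cover every zone (S1 ∪ S2 ∪ S6 = {0, 1, 2, 3, 4, 5, 6, 7, 8, 9, 10, 11}); total cost 2 + 5 + 9 = 16.
No covering selection has total cost below 16.

16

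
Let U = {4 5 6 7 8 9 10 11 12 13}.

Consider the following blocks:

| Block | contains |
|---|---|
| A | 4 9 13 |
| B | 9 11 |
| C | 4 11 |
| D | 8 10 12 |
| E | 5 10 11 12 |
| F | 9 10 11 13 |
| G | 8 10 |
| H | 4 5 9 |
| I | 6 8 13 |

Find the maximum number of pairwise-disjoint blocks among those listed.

2

D, H are pairwise disjoint (D={8,10,12}; H={4,5,9}).
Every remaining block overlaps one of these, and no 3 of the listed blocks are pairwise disjoint, so 2 is the maximum.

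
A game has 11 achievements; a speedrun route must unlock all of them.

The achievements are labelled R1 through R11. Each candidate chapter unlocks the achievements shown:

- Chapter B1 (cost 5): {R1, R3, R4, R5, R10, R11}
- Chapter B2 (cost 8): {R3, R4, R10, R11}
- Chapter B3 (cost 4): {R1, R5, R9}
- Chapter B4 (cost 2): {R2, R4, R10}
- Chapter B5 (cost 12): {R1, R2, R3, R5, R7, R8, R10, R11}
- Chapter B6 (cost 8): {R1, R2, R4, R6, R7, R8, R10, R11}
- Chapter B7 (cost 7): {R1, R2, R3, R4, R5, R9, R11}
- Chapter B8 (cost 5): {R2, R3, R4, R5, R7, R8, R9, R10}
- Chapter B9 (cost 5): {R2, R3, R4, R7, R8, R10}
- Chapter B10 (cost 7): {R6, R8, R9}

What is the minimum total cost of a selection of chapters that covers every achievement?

13

B6, B8 together cover every achievement (B6 ∪ B8 = {R1, R2, R3, R4, R5, R6, R7, R8, R9, R10, R11}); total cost 8 + 5 = 13.
The greedy pick B8, B1, B10 costs 17; no covering selection beats 13.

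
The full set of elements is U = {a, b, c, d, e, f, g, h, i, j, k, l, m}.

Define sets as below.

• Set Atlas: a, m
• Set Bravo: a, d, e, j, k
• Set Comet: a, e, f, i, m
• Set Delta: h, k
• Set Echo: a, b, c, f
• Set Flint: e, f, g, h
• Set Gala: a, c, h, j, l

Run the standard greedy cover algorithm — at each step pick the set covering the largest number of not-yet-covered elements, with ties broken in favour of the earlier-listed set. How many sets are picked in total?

5

Greedy: pick Bravo (covers 5 new) → pick Comet (covers 3 new) → pick Gala (covers 3 new) → pick Echo (covers 1 new) → pick Flint (covers 1 new). Total picks: 5.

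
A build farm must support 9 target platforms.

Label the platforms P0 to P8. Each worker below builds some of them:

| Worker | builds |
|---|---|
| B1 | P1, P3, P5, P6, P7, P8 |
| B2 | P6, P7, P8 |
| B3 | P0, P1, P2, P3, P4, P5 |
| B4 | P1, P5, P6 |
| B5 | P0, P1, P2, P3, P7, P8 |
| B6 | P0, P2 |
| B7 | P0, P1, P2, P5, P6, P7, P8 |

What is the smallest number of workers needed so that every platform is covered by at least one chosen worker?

B1 and B3 together: B1 ∪ B3 = {P0, P1, P2, P3, P4, P5, P6, P7, P8} — every platform is covered.
No single worker has all 9 platforms (the largest, B7, has 7), so 2 is optimal.

2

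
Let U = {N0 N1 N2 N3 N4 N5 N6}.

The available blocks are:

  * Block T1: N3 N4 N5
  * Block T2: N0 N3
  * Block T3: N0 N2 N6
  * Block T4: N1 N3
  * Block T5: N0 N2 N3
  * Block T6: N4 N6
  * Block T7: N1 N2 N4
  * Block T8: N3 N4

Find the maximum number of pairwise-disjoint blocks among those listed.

2

T2, T6 are pairwise disjoint (T2={N0,N3}; T6={N4,N6}).
Every remaining block overlaps one of these, and no 3 of the listed blocks are pairwise disjoint, so 2 is the maximum.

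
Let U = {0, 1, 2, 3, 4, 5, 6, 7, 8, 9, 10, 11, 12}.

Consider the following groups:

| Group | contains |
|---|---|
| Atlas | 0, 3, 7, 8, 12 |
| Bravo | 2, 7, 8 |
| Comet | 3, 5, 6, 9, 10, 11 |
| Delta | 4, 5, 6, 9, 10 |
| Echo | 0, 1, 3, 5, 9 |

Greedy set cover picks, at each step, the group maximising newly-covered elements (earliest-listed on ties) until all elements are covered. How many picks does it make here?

5

Greedy: pick Comet (covers 6 new) → pick Atlas (covers 4 new) → pick Bravo (covers 1 new) → pick Delta (covers 1 new) → pick Echo (covers 1 new). Total picks: 5.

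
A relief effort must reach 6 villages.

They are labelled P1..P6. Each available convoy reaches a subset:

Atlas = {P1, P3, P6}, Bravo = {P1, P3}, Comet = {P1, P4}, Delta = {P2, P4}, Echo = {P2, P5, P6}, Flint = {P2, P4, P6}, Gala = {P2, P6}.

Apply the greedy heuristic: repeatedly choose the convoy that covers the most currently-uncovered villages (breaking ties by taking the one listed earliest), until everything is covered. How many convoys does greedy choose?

Greedy: pick Atlas (covers 3 new) → pick Delta (covers 2 new) → pick Echo (covers 1 new). Total picks: 3.

3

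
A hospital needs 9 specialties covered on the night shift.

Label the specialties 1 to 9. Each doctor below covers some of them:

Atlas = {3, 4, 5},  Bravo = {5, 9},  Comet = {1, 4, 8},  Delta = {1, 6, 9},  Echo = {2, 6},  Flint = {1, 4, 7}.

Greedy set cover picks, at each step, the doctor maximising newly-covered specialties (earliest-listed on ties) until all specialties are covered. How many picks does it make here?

5

Greedy: pick Atlas (covers 3 new) → pick Delta (covers 3 new) → pick Comet (covers 1 new) → pick Echo (covers 1 new) → pick Flint (covers 1 new). Total picks: 5.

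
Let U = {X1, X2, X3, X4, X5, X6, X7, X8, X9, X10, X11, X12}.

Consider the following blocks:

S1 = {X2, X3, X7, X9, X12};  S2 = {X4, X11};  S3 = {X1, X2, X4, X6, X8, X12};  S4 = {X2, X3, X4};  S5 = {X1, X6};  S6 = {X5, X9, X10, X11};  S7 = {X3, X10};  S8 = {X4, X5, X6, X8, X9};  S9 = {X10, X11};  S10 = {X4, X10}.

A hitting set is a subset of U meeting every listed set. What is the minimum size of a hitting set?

4

Take H = {X3, X4, X6, X11}. Each listed block contains at least one of these, so H is a hitting set of size 4.
No choice of 3 elements meets every block, so 4 is the minimum.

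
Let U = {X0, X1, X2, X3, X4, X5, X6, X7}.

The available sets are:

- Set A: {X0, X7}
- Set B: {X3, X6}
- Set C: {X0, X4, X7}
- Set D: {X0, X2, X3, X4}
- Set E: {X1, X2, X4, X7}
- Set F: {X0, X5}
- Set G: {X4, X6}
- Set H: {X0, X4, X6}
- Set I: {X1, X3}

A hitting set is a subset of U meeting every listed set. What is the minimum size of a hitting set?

Take T = {X0, X1, X6}. Each listed set contains at least one of these, so T is a hitting set of size 3.
The sets B, E, F are pairwise disjoint, so any hitting set needs a separate point for each — at least 3. Hence 3 is optimal.

3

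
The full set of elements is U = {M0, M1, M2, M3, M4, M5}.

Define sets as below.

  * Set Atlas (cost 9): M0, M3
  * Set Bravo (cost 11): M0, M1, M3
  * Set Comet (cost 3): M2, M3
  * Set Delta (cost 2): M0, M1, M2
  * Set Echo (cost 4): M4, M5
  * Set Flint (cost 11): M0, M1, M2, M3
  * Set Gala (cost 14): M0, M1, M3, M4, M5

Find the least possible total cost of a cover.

Comet, Delta, Echo together cover every element (Comet ∪ Delta ∪ Echo = {M0, M1, M2, M3, M4, M5}); total cost 3 + 2 + 4 = 9.
No covering selection has total cost below 9.

9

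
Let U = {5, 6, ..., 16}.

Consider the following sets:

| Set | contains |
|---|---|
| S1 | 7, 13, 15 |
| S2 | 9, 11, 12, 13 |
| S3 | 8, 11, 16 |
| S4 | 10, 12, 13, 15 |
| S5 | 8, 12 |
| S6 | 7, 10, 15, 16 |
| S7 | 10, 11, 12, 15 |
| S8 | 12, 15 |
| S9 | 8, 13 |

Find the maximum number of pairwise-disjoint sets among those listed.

S7, S9 are pairwise disjoint (S7={10,11,12,15}; S9={8,13}).
Every remaining set overlaps one of these, and no 3 of the listed sets are pairwise disjoint, so 2 is the maximum.

2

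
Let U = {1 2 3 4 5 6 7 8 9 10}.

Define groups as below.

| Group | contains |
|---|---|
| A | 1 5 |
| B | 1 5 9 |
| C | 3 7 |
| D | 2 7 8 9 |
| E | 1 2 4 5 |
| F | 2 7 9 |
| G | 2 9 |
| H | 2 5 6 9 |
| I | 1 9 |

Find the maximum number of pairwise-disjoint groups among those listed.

A, C, G are pairwise disjoint (A={1,5}; C={3,7}; G={2,9}).
Every remaining group overlaps one of these, and no 4 of the listed groups are pairwise disjoint, so 3 is the maximum.

3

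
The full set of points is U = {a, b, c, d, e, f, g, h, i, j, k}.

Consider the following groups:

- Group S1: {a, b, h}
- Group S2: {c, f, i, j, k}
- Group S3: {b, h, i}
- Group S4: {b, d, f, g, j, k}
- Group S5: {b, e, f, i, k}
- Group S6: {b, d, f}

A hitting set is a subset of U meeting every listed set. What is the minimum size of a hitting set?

2

Take T = {b, f}. Each listed group contains at least one of these, so T is a hitting set of size 2.
The groups S1, S2 are pairwise disjoint, so any hitting set needs a separate point for each — at least 2. Hence 2 is optimal.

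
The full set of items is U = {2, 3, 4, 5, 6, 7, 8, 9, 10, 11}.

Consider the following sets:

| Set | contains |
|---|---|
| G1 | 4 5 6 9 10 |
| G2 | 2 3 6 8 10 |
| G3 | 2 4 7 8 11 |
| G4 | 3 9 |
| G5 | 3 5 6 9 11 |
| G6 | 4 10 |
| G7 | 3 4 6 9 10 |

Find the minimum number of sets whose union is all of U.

3

Take {G2, G3, G5}. Their union is {2, 3, 4, 5, 6, 7, 8, 9, 10, 11}, which is all 10 items.
Only G3 contains 7, so G3 is forced; the remaining 5 items need at least 2 more sets (each remaining set adds at most 4) — so at least 3 sets are needed, and 3 is optimal.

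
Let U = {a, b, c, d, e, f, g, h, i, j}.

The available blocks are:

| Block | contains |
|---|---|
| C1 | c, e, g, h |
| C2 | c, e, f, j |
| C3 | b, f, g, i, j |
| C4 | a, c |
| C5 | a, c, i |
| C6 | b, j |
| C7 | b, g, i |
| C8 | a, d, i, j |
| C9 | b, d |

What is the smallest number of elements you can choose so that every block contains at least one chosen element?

T = {b, c, i} meets every block (each contains at least one member of T), and |T| = 3.
No choice of 2 elements meets every block, so 3 is the minimum.

3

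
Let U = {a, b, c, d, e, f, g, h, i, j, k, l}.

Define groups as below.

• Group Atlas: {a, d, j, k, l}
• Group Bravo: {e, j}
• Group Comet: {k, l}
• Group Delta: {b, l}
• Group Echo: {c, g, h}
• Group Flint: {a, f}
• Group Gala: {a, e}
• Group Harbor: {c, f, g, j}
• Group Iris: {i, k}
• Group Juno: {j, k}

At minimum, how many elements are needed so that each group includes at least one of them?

Take T = {a, h, i, j, l}. Each listed group contains at least one of these, so T is a hitting set of size 5.
The groups Bravo, Delta, Echo, Flint, Iris are pairwise disjoint, so any hitting set needs a separate element for each — at least 5. Hence 5 is optimal.

5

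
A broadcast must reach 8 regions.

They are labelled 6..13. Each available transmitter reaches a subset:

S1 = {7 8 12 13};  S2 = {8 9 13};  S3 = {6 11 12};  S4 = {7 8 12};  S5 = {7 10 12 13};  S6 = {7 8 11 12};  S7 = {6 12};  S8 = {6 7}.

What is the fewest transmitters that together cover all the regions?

S2 and S3 and S5 together: S2 ∪ S3 ∪ S5 = {6, 7, 8, 9, 10, 11, 12, 13} — every region is covered.
Only S2 contains 9, so S2 is forced; the remaining 5 regions need at least 2 more transmitters (each remaining transmitter adds at most 3) — so at least 3 transmitters are needed, and 3 is optimal.

3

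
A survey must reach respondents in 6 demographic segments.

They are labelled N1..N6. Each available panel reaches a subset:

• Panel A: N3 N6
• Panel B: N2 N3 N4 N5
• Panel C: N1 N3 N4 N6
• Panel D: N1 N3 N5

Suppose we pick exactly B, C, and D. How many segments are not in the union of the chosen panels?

Union of B, C, D = {N1, N2, N3, N4, N5, N6} — that's every segment, so 0 are uncovered.

0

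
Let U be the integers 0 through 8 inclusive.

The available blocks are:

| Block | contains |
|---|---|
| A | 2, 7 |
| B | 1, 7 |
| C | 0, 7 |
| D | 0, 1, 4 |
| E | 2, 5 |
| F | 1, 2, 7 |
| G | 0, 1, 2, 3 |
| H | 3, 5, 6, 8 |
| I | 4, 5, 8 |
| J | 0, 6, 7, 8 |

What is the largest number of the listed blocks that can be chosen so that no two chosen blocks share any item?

3

A, D, H are pairwise disjoint (A={2,7}; D={0,1,4}; H={3,5,6,8}).
Every remaining block overlaps one of these, and no 4 of the listed blocks are pairwise disjoint, so 3 is the maximum.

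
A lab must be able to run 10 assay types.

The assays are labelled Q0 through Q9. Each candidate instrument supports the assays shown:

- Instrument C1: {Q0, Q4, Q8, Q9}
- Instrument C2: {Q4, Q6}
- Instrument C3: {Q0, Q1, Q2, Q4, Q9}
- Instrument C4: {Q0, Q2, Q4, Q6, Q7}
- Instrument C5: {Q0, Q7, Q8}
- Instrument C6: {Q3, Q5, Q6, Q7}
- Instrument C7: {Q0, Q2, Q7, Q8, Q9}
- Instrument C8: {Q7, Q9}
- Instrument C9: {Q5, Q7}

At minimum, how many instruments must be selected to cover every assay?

Take {C1, C3, C6}. Their union is {Q0, Q1, Q2, Q3, Q4, Q5, Q6, Q7, Q8, Q9}, which is all 10 assays.
Only C3 contains Q1, so C3 is forced; the remaining 5 assays need at least 2 more instruments (each remaining instrument adds at most 4) — so at least 3 instruments are needed, and 3 is optimal.

3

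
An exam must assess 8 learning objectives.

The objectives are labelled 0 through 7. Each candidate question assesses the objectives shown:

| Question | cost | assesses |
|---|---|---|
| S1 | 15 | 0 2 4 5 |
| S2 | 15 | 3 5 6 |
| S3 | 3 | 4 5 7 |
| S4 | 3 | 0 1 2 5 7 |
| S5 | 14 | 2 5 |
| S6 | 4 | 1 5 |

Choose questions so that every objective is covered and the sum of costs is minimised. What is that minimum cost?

21

S2, S3, S4 together cover every objective (S2 ∪ S3 ∪ S4 = {0, 1, 2, 3, 4, 5, 6, 7}); total cost 15 + 3 + 3 = 21.
No covering selection has total cost below 21.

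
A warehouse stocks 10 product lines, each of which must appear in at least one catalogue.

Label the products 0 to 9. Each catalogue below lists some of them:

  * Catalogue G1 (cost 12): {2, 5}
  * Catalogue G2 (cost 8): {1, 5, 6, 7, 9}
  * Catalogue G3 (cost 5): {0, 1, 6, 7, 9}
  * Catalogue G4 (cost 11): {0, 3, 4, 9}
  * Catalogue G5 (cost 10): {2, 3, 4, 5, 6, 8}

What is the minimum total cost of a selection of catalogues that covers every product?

15

G3, G5 together cover every product (G3 ∪ G5 = {0, 1, 2, 3, 4, 5, 6, 7, 8, 9}); total cost 5 + 10 = 15.
No covering selection has total cost below 15.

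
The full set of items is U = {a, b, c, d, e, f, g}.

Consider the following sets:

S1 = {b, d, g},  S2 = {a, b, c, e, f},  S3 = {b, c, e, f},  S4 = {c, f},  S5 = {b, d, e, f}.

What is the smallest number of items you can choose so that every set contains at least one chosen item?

Take H = {b, c}. Each listed set contains at least one of these, so H is a hitting set of size 2.
The sets S1, S4 are pairwise disjoint, so any hitting set needs a separate item for each — at least 2. Hence 2 is optimal.

2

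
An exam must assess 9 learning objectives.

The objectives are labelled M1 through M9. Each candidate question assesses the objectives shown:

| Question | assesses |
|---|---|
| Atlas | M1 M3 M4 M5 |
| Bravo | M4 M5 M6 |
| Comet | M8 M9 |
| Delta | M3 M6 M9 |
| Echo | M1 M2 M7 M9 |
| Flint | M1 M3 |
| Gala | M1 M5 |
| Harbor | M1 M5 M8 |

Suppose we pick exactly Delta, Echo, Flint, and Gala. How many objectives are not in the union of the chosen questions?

2

Union of Delta, Echo, Flint, Gala = {M1, M2, M3, M5, M6, M7, M9}.
Not covered: M4, M8 — 2 objectives.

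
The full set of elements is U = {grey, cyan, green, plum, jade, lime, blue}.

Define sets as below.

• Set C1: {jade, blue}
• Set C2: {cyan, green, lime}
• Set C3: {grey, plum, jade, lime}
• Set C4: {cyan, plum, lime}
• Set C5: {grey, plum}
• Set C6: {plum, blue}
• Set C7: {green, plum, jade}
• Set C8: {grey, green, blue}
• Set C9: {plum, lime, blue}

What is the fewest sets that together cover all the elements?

C2 and C7 and C8 together: C2 ∪ C7 ∪ C8 = {grey, cyan, green, plum, jade, lime, blue} — every element is covered.
No 2 of the 9 sets cover everything (all 36 combinations miss at least one element), so 3 is optimal.

3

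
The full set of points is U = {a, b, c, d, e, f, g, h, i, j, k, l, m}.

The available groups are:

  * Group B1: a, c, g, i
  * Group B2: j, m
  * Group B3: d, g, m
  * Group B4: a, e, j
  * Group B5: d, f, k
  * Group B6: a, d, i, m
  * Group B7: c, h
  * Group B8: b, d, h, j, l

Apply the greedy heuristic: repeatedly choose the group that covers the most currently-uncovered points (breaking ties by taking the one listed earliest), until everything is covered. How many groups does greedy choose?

Greedy: pick B8 (covers 5 new) → pick B1 (covers 4 new) → pick B5 (covers 2 new) → pick B2 (covers 1 new) → pick B4 (covers 1 new). Total picks: 5.

5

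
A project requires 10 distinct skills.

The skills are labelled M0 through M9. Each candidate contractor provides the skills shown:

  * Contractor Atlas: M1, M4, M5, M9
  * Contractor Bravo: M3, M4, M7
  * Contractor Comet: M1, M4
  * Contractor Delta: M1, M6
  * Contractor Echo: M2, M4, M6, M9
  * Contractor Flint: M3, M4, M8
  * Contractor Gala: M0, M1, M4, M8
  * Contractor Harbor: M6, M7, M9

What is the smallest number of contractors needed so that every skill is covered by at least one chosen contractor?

Atlas and Bravo and Echo and Gala together: Atlas ∪ Bravo ∪ Echo ∪ Gala = {M0, M1, M2, M3, M4, M5, M6, M7, M8, M9} — every skill is covered.
Only Atlas contains M5, so Atlas is forced; the remaining 6 skills need at least 3 more contractors (each remaining contractor adds at most 2) — so at least 4 contractors are needed, and 4 is optimal.

4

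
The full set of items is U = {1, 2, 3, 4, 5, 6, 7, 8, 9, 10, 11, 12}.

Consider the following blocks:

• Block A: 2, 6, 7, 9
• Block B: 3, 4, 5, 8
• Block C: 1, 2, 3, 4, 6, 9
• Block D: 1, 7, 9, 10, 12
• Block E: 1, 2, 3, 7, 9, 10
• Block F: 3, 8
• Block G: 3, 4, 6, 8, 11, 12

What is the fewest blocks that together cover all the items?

3

B and E and G together: B ∪ E ∪ G = {1, 2, 3, 4, 5, 6, 7, 8, 9, 10, 11, 12} — every item is covered.
Only B contains 5, so B is forced; the remaining 8 items need at least 2 more blocks (each remaining block adds at most 5) — so at least 3 blocks are needed, and 3 is optimal.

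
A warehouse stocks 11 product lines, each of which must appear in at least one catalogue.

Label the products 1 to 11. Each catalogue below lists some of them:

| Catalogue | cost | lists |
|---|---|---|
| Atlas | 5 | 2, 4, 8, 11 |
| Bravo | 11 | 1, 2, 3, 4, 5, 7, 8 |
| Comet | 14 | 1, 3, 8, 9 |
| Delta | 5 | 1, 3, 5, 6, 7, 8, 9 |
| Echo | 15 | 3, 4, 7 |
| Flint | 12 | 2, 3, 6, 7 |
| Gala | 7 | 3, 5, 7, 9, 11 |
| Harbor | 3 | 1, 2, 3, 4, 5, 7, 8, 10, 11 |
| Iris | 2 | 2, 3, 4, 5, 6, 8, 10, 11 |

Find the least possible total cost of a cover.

Delta, Iris together cover every product (Delta ∪ Iris = {1, 2, 3, 4, 5, 6, 7, 8, 9, 10, 11}); total cost 5 + 2 = 7.
The greedy pick Iris, Harbor, Delta costs 10; no covering selection beats 7.

7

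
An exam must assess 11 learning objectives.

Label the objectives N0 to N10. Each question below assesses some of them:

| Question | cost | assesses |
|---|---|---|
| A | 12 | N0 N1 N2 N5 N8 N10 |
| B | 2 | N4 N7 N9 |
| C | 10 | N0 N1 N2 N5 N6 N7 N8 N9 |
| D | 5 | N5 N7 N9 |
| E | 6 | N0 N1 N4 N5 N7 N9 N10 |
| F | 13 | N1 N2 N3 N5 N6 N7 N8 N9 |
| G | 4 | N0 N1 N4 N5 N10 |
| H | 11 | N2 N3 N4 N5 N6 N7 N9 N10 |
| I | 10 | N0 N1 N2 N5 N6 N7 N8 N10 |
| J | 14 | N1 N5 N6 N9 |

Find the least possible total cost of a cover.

F, G together cover every objective (F ∪ G = {N0, N1, N2, N3, N4, N5, N6, N7, N8, N9, N10}); total cost 13 + 4 = 17.
The greedy pick B, G, F costs 19; no covering selection beats 17.

17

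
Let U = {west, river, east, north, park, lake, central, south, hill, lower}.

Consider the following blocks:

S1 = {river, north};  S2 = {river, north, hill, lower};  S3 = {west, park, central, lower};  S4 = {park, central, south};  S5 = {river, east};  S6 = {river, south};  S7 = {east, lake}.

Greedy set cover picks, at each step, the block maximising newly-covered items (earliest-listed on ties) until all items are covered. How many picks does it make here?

Greedy: pick S2 (covers 4 new) → pick S3 (covers 3 new) → pick S7 (covers 2 new) → pick S4 (covers 1 new). Total picks: 4.

4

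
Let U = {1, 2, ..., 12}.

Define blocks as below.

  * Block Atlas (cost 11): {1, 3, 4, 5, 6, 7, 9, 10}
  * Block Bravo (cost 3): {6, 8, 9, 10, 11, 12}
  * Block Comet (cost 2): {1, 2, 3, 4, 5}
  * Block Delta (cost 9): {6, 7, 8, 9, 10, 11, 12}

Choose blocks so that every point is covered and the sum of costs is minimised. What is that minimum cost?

Comet, Delta together cover every point (Comet ∪ Delta = {1, 2, 3, 4, 5, 6, 7, 8, 9, 10, 11, 12}); total cost 2 + 9 = 11.
The greedy pick Comet, Bravo, Delta costs 14; no covering selection beats 11.

11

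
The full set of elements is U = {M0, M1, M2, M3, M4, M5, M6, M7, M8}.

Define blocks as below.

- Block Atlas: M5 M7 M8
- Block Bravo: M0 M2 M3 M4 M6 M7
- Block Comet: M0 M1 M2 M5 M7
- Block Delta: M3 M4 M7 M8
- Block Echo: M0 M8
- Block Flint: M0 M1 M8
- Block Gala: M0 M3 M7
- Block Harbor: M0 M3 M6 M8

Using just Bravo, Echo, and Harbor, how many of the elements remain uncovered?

Union of Bravo, Echo, Harbor = {M0, M2, M3, M4, M6, M7, M8}.
Not covered: M1, M5 — 2 elements.

2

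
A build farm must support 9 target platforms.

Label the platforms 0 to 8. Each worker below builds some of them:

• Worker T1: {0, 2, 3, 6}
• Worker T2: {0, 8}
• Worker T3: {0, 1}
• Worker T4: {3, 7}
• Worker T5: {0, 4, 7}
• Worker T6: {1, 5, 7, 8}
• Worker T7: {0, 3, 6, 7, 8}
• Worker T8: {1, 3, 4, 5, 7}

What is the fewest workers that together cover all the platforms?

3

Take {T1, T6, T8}. Their union is {0, 1, 2, 3, 4, 5, 6, 7, 8}, which is all 9 platforms.
Only T1 contains 2, so T1 is forced; the remaining 5 platforms need at least 2 more workers (each remaining worker adds at most 4) — so at least 3 workers are needed, and 3 is optimal.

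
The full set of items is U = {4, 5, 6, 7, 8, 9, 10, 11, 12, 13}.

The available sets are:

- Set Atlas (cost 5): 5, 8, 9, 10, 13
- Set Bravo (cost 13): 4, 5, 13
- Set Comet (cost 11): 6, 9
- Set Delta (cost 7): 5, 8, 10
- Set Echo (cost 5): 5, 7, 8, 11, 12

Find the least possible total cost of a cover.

Atlas, Bravo, Comet, Echo together cover every item (Atlas ∪ Bravo ∪ Comet ∪ Echo = {4, 5, 6, 7, 8, 9, 10, 11, 12, 13}); total cost 5 + 13 + 11 + 5 = 34.
No covering selection has total cost below 34.

34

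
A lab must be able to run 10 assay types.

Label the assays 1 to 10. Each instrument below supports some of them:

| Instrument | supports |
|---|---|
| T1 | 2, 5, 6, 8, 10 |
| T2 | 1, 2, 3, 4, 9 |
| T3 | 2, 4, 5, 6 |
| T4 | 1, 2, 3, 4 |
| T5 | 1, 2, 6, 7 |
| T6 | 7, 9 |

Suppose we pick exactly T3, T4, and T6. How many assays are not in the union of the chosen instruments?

2

Union of T3, T4, T6 = {1, 2, 3, 4, 5, 6, 7, 9}.
Not covered: 8, 10 — 2 assays.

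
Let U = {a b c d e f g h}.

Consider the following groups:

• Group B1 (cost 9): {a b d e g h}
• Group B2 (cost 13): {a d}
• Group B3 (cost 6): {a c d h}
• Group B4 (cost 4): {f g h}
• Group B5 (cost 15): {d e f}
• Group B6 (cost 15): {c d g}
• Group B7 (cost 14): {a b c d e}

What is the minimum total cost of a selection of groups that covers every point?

B4, B7 together cover every point (B4 ∪ B7 = {a, b, c, d, e, f, g, h}); total cost 4 + 14 = 18.
The greedy pick B4, B3, B1 costs 19; no covering selection beats 18.

18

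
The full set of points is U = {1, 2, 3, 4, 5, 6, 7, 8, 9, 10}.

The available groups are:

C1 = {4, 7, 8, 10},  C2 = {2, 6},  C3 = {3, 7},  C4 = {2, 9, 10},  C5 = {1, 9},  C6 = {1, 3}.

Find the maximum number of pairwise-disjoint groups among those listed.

3

C1, C2, C6 are pairwise disjoint (C1={4,7,8,10}; C2={2,6}; C6={1,3}).
Every remaining group overlaps one of these, and no 4 of the listed groups are pairwise disjoint, so 3 is the maximum.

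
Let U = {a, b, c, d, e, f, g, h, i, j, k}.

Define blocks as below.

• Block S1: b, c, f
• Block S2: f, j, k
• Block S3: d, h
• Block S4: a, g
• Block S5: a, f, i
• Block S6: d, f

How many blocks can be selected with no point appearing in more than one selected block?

S2, S3, S4 are pairwise disjoint (S2={f,j,k}; S3={d,h}; S4={a,g}).
Every remaining block overlaps one of these, and no 4 of the listed blocks are pairwise disjoint, so 3 is the maximum.

3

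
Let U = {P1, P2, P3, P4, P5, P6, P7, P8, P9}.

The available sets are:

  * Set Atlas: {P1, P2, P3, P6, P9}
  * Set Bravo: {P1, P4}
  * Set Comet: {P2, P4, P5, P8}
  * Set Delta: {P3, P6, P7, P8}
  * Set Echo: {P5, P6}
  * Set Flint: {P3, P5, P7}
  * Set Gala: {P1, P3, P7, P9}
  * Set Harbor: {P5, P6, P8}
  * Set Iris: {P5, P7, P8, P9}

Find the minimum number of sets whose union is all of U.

Atlas and Comet and Gala together: Atlas ∪ Comet ∪ Gala = {P1, P2, P3, P4, P5, P6, P7, P8, P9} — every point is covered.
No 2 of the 9 sets cover everything (all 36 combinations miss at least one point), so 3 is optimal.

3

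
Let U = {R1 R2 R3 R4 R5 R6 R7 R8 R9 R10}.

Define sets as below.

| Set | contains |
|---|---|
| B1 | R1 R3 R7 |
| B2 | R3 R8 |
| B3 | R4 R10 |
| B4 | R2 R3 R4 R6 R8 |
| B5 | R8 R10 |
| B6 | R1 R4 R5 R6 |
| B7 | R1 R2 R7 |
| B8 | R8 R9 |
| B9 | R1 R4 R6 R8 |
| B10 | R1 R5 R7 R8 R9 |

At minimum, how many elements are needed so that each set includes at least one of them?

The 3 elements {R1, R4, R8} hit every set.
The sets B3, B7, B8 are pairwise disjoint, so any hitting set needs a separate element for each — at least 3. Hence 3 is optimal.

3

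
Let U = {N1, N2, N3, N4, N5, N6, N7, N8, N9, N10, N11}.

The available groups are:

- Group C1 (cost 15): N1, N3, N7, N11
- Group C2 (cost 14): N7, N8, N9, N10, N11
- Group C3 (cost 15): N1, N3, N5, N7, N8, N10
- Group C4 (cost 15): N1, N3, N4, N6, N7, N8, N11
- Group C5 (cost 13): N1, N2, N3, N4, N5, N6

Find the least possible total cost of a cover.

C2, C5 together cover every item (C2 ∪ C5 = {N1, N2, N3, N4, N5, N6, N7, N8, N9, N10, N11}); total cost 14 + 13 = 27.
The greedy pick C4, C5, C2 costs 42; no covering selection beats 27.

27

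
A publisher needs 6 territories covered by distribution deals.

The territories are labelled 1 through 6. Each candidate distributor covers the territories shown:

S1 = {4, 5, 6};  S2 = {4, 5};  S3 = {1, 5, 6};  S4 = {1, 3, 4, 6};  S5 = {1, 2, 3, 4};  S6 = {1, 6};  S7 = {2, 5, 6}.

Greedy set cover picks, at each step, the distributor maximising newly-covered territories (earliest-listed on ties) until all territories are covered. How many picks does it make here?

2

Greedy: pick S4 (covers 4 new) → pick S7 (covers 2 new). Total picks: 2.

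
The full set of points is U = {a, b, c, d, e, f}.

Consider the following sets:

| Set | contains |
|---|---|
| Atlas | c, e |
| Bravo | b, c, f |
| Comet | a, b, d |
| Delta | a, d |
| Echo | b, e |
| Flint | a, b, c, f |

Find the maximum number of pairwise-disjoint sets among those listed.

Delta, Echo are pairwise disjoint (Delta={a,d}; Echo={b,e}).
Every remaining set overlaps one of these, and no 3 of the listed sets are pairwise disjoint, so 2 is the maximum.

2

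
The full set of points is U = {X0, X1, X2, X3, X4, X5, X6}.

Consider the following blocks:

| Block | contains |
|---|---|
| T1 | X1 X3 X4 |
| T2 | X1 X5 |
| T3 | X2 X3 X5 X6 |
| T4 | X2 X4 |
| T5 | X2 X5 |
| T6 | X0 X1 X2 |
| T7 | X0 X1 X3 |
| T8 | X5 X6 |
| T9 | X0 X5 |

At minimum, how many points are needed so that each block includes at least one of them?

Take H = {X2, X3, X5}. Each listed block contains at least one of these, so H is a hitting set of size 3.
The blocks T4, T7, T8 are pairwise disjoint, so any hitting set needs a separate point for each — at least 3. Hence 3 is optimal.

3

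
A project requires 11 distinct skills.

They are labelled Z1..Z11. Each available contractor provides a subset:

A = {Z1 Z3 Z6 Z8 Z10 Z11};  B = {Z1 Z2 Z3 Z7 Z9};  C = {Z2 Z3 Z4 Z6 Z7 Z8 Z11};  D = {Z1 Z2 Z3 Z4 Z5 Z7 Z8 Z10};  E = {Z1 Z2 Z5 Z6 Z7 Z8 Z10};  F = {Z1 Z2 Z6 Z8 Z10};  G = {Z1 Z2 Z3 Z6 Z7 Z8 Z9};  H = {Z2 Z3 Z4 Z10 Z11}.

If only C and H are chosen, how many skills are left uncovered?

Union of C, H = {Z2, Z3, Z4, Z6, Z7, Z8, Z10, Z11}.
Not covered: Z1, Z5, Z9 — 3 skills.

3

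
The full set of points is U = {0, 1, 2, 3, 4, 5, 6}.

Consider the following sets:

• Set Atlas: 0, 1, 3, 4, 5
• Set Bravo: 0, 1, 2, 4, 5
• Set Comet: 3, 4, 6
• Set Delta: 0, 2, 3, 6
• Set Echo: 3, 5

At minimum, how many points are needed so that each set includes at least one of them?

2

H = {2, 3} meets every set (each contains at least one member of H), and |H| = 2.
No single point lies in every set, so at least 2 are needed and 2 is optimal.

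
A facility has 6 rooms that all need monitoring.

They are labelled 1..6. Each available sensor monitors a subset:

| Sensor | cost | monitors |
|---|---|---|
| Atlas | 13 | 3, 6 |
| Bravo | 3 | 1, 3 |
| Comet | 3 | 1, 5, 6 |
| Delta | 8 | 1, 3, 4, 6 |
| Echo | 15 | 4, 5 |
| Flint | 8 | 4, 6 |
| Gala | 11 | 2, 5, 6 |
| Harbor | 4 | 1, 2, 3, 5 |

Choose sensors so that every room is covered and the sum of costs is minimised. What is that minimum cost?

Flint, Harbor together cover every room (Flint ∪ Harbor = {1, 2, 3, 4, 5, 6}); total cost 8 + 4 = 12.
The greedy pick Comet, Harbor, Delta costs 15; no covering selection beats 12.

12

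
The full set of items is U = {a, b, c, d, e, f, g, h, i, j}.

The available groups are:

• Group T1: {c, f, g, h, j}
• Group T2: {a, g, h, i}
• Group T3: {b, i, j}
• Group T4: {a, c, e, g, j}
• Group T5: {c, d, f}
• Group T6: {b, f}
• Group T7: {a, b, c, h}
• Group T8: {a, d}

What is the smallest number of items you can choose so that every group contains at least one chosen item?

The 3 items {b, d, g} hit every group.
No choice of 2 items meets every group, so 3 is the minimum.

3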